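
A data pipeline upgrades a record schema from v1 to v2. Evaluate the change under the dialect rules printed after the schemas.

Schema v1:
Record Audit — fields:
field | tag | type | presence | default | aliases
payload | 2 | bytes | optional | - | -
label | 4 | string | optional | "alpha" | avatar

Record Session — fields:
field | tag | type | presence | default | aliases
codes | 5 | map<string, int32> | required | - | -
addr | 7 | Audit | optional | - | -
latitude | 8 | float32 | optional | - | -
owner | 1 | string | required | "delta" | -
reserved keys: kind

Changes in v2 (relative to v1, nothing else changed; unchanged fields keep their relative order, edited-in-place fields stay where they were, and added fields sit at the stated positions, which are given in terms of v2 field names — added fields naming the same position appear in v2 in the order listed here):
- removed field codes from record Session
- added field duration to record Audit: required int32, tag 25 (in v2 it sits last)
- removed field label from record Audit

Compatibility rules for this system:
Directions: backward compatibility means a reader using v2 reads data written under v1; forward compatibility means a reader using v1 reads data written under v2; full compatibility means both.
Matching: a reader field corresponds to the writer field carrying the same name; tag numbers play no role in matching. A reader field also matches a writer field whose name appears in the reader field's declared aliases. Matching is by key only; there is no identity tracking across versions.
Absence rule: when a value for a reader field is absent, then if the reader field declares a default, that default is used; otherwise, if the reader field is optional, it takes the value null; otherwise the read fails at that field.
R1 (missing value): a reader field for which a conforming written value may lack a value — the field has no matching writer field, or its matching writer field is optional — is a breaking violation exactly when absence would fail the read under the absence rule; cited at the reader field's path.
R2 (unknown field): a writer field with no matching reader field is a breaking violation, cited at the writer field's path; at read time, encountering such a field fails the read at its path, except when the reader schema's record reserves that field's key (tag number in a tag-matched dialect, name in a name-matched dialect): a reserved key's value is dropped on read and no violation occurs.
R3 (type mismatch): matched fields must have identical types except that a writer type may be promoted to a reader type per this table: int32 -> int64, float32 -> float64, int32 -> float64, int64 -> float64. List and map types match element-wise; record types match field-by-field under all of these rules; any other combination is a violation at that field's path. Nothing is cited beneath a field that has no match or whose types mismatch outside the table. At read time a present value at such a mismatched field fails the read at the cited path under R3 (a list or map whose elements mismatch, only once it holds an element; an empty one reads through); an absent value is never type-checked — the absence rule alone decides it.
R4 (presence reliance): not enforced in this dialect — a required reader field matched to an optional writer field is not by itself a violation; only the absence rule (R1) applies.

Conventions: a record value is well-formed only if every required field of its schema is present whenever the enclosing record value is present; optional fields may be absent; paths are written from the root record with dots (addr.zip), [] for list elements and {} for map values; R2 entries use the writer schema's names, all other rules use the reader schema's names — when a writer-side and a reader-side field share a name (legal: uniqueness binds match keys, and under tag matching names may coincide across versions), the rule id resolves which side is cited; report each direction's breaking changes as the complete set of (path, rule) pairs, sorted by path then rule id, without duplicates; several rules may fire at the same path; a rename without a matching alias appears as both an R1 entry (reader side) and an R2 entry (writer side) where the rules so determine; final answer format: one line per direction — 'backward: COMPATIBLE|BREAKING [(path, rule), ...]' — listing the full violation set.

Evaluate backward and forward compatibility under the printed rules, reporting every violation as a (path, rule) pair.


arrows below run writer -> reader for Session
checking backward for Session: reader v2 against writer v1:
  addr: paired with writer addr (Audit -> Audit; writer optional)
  latitude: paired with writer latitude (float32 -> float32; writer optional)
  owner: paired with writer owner (string -> string; writer required)
  writer codes: unknown to reader
  addr.payload: paired with writer addr.payload (bytes -> bytes; writer optional)
  addr.duration: no writer match
  writer addr.label: unknown to reader
  violation R1 at addr.duration
  violation R2 at addr.label
  violation R2 at codes
  backward on Session therefore BREAKING (3)
checking forward for Session: reader v1 against writer v2:
  codes: no writer match
  addr: paired with writer addr (Audit -> Audit; writer optional)
  latitude: paired with writer latitude (float32 -> float32; writer optional)
  owner: paired with writer owner (string -> string; writer required)
  addr.payload: paired with writer addr.payload (bytes -> bytes; writer optional)
  addr.label: no writer match
  writer addr.duration: unknown to reader
  violation R2 at addr.duration
  violation R1 at codes
  forward on Session therefore BREAKING (2)

backward: BREAKING [(addr.duration, R1), (addr.label, R2), (codes, R2)]; forward: BREAKING [(addr.duration, R2), (codes, R1)]


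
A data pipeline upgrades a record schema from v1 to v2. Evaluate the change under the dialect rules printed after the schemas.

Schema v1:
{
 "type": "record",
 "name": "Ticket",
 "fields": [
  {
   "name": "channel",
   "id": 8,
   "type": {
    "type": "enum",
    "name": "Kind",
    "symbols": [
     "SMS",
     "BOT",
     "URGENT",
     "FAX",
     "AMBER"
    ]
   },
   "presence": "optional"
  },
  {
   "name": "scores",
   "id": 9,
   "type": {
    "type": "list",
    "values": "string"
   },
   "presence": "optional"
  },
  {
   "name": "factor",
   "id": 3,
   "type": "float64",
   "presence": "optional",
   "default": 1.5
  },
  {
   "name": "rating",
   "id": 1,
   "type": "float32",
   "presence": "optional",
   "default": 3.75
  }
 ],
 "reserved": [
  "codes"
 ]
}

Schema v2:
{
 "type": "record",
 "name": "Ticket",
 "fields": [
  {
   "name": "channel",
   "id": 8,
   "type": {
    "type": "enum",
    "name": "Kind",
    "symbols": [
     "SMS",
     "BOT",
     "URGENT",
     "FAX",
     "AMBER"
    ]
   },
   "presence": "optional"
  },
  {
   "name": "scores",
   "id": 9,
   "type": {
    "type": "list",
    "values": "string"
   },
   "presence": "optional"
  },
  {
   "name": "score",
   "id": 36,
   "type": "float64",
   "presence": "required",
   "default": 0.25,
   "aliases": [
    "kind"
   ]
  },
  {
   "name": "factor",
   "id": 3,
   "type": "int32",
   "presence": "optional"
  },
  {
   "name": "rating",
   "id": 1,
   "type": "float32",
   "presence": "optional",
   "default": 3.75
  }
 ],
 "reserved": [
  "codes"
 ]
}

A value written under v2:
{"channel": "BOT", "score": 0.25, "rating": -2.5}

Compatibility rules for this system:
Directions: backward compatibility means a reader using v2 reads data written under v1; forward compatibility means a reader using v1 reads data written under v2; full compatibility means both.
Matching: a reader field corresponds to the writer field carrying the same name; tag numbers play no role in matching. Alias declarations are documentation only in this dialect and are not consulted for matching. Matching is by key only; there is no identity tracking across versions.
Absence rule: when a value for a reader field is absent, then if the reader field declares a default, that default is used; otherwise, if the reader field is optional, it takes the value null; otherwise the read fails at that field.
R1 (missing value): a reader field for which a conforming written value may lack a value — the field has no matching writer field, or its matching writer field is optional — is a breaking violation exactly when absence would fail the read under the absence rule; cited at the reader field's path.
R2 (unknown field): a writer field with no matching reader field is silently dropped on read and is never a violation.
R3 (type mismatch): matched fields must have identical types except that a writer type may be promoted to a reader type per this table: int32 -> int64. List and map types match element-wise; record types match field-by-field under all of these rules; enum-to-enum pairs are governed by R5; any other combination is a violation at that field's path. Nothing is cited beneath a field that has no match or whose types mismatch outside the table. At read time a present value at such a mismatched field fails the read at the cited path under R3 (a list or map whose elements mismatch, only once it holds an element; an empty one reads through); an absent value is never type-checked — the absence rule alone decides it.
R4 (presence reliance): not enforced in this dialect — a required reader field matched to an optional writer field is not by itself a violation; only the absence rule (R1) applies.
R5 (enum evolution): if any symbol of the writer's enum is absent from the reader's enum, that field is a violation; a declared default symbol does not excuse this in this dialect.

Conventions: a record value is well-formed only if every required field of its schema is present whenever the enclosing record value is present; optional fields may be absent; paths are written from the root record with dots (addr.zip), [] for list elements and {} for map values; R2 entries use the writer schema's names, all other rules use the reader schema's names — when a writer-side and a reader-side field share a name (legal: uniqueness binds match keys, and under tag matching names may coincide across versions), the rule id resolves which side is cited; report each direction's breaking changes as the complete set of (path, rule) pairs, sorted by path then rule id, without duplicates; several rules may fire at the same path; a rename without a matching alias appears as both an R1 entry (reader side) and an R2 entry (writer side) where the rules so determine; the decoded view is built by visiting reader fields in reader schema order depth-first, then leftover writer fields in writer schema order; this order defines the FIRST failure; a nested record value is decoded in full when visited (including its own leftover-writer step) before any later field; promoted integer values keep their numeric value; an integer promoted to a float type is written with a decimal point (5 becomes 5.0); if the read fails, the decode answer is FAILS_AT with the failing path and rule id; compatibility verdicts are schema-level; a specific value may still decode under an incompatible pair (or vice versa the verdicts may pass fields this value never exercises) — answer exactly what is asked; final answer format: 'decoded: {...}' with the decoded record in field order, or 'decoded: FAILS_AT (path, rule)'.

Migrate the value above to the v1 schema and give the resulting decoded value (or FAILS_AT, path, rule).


decoded: {"channel": "BOT", "scores": null, "factor": 1.5, "rating": -2.5}

each type pair in Ticket: writer, then reader
decoding the Ticket value with the v1 reader:
  channel := "BOT"
  scores := null (not supplied -> null)
  factor := 1.5 (no value, default fills)
  rating := -2.5
  writer score: unmatched, discarded
  => decoded: {"channel": "BOT", "scores": null, "factor": 1.5, "rating": -2.5}
checking off the Ticket differences that do not matter here:
  field factor in record Ticket: type float64 changed to int32 (its default is dropped) -> affects the rule determinations only; this particular Ticket value decodes identically
  added field score to record Ticket: required float64, tag 36, default 0.25 (in v2 it sits immediately before factor) -> inert under this dialect — no rule fires on Ticket and the result does not move


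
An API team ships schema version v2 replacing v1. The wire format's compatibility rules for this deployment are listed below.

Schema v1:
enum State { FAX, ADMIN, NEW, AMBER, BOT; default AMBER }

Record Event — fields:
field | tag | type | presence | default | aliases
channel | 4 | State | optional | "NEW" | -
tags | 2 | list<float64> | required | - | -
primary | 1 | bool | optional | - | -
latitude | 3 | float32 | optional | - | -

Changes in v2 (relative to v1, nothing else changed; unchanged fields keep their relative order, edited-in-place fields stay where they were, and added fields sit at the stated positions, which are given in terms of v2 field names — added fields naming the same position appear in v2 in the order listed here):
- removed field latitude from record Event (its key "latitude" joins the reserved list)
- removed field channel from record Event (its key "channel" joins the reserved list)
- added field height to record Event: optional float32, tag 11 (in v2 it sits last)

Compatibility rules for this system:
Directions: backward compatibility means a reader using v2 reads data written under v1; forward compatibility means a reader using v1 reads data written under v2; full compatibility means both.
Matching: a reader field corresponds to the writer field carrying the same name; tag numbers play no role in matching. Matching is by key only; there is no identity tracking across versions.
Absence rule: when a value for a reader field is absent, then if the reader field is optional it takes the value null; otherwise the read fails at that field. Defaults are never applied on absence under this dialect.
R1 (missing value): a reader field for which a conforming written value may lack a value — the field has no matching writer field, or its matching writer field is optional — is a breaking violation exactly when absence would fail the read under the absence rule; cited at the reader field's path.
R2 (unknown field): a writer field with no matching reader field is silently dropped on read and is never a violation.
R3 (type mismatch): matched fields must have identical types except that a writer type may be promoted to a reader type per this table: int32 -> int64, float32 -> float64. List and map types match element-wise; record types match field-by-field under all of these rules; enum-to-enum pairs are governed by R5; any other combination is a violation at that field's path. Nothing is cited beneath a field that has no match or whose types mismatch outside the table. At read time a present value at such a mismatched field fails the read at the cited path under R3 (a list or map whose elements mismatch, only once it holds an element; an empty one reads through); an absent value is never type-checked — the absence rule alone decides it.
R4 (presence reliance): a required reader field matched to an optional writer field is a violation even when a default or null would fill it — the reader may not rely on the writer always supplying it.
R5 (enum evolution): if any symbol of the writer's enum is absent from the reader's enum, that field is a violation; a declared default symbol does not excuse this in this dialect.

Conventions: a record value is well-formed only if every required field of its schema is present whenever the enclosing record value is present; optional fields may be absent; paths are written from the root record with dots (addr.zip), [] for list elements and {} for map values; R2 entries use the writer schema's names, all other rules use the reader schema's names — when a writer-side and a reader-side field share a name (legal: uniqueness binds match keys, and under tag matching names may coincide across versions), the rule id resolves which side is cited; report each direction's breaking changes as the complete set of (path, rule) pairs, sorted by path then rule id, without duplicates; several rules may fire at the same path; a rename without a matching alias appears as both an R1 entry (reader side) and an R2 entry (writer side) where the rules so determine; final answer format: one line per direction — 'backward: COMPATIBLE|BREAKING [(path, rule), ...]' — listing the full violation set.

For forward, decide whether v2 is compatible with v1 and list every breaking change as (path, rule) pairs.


arrows below run writer -> reader for Event
checking forward for Event: reader v1 against writer v2:
  channel has no writer counterpart
  tags <- tags (list<float64> -> list<float64>, writer required)
  primary <- primary (bool -> bool, writer optional)
  latitude has no writer counterpart
  height (writer side), unknown to reader
  nothing fires on Event: forward is COMPATIBLE
the other Event changes do not affect what is asked:
  removed field latitude from record Event (its key "latitude" joins the reserved list) -> fires no rule on Event, leaving the asked answer as it is
  removed field channel from record Event (its key "channel" joins the reserved list) -> fires no rule on Event, leaving the asked answer as it is
  added field height to record Event: optional float32, tag 11 (in v2 it sits last) -> fires no rule on Event, leaving the asked answer as it is

forward: COMPATIBLE []


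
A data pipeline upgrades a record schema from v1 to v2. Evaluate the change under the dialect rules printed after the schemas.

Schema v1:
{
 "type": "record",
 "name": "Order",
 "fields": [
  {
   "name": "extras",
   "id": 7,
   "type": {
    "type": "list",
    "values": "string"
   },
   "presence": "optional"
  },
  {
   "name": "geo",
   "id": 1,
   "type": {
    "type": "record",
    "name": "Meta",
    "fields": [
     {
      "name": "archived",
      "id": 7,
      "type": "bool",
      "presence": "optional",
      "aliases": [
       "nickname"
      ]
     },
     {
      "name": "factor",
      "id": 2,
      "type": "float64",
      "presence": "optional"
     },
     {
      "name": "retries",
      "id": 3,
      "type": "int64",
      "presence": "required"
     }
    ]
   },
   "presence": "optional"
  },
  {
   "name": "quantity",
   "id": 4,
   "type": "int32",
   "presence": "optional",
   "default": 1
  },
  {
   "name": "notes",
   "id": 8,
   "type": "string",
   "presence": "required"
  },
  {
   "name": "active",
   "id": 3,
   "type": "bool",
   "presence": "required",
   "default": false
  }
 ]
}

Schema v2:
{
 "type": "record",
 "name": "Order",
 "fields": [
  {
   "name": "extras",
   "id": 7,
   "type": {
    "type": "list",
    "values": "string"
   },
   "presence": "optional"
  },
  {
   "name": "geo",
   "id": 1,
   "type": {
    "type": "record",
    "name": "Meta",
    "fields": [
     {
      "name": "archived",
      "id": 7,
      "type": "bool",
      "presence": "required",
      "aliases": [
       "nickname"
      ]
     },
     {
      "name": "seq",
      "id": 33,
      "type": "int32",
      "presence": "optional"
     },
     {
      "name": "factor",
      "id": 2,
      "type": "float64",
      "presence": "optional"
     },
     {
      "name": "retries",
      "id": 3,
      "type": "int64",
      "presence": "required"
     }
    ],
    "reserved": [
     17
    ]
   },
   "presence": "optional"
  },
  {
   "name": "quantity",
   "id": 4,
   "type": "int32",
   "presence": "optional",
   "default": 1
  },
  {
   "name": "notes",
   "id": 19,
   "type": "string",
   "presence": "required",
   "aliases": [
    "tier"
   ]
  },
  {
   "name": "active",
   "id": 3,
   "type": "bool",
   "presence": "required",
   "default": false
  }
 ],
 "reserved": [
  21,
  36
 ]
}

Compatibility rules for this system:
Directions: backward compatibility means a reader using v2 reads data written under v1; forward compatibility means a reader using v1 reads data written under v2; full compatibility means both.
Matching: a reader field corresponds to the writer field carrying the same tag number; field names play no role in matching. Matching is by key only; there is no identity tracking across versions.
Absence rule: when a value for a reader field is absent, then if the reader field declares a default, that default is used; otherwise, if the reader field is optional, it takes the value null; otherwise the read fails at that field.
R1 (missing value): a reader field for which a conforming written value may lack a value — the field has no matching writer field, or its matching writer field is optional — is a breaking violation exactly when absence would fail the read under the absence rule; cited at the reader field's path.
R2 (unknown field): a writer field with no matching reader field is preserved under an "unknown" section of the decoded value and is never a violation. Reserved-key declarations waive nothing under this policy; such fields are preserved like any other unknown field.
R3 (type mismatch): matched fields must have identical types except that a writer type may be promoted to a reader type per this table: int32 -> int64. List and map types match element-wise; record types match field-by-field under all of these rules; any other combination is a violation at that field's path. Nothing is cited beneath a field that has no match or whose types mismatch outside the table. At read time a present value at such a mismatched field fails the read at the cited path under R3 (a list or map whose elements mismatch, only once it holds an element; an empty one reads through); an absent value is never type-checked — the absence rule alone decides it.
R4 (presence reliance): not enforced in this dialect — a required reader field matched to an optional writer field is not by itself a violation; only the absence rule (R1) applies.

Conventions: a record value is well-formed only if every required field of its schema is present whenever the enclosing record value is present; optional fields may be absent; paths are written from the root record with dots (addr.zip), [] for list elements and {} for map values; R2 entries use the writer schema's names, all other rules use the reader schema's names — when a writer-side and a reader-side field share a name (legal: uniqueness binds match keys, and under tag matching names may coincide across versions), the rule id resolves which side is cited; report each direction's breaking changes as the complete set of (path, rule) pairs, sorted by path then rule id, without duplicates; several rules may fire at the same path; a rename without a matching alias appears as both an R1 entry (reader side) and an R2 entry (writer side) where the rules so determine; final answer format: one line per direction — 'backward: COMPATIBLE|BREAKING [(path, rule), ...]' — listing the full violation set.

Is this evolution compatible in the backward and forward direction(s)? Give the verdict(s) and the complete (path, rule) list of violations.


each type pair in Order: writer, then reader
backward analysis of Order with v2 as reader and v1 as writer:
  extras: list<string> -> list<string>, writer optional; from extras
  geo: Meta -> Meta, writer optional; from geo
  quantity: int32 -> int32, writer optional; from quantity
  no writer field matches reader notes
  active: bool -> bool, writer required; from active
  notes (writer side), unknown to reader
  geo.archived: bool -> bool, writer optional; from geo.archived
  no writer field matches reader geo.seq
  geo.factor: float64 -> float64, writer optional; from geo.factor
  geo.retries: int64 -> int64, writer required; from geo.retries
  rule R1 violated at geo.archived
  rule R1 violated at notes
  => 2 violation(s): backward is BREAKING for Order
forward analysis of Order with v1 as reader and v2 as writer:
  extras: list<string> -> list<string>, writer optional; from extras
  geo: Meta -> Meta, writer optional; from geo
  quantity: int32 -> int32, writer optional; from quantity
  no writer field matches reader notes
  active: bool -> bool, writer required; from active
  notes (writer side), unknown to reader
  geo.archived: bool -> bool, writer required; from geo.archived
  geo.factor: float64 -> float64, writer optional; from geo.factor
  geo.retries: int64 -> int64, writer required; from geo.retries
  geo.seq (writer side), unknown to reader
  rule R1 violated at notes
  => 1 violation(s): forward is BREAKING for Order

backward: BREAKING [(geo.archived, R1), (notes, R1)]; forward: BREAKING [(notes, R1)]


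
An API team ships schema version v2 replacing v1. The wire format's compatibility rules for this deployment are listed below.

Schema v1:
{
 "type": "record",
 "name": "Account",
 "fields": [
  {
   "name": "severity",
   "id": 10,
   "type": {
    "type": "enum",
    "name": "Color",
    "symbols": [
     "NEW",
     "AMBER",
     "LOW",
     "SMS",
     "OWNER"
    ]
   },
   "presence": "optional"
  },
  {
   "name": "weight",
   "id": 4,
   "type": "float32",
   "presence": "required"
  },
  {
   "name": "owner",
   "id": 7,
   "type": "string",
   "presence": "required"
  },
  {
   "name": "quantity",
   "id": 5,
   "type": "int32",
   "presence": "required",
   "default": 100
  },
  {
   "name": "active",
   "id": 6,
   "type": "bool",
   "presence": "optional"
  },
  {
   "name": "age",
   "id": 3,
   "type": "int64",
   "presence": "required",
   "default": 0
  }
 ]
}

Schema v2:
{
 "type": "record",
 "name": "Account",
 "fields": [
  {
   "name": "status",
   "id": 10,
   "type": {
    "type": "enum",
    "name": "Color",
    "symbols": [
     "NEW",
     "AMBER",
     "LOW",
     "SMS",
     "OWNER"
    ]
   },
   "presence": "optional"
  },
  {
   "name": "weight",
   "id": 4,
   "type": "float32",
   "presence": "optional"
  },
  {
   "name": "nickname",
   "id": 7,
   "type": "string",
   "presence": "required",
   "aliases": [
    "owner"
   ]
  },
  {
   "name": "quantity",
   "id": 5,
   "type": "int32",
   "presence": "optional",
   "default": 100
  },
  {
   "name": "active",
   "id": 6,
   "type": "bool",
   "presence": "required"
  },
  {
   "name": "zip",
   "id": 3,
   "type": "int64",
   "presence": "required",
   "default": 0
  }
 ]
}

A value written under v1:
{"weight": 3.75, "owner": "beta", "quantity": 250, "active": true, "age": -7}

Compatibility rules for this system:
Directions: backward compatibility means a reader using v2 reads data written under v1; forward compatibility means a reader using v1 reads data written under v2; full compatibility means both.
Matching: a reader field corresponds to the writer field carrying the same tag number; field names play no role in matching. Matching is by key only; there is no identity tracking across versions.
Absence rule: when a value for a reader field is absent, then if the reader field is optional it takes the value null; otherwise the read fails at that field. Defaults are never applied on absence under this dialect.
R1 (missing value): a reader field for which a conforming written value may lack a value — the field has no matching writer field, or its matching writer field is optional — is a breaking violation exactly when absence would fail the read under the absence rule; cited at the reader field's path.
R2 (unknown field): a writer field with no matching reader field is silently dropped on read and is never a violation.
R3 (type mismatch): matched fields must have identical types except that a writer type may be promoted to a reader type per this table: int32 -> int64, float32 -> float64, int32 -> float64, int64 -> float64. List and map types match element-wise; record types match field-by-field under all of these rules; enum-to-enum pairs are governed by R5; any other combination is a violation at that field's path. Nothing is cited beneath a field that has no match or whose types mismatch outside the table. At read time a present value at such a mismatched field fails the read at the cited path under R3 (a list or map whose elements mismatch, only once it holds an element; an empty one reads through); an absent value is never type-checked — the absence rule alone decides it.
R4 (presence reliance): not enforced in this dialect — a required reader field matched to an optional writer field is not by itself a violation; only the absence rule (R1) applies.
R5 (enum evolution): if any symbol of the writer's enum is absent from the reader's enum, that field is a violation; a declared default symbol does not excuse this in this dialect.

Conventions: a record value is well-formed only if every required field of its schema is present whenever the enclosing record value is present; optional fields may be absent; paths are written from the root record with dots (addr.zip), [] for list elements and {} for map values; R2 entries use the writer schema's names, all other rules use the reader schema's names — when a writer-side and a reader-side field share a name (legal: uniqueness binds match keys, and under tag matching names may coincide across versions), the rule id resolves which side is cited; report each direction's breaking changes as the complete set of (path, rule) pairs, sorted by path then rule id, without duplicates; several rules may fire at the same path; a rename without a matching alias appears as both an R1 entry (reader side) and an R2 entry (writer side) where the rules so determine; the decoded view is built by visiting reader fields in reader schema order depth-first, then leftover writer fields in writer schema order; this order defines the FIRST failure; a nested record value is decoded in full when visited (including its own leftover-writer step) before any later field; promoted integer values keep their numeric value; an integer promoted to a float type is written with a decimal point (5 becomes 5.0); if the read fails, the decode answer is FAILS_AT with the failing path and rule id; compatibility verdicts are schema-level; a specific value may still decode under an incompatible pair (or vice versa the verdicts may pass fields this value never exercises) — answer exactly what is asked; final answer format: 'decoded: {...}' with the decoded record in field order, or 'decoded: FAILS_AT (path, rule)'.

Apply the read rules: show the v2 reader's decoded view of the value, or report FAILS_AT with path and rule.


in Account below, arrows point writer -> reader
decode (reader v2):
  status := null (absent, optional -> null)
  weight := 3.75
  nickname := "beta" (from writer owner)
  quantity := 250
  active := true
  zip := -7 (from writer age)
  => decoded: {"status": null, "weight": 3.75, "nickname": "beta", "quantity": 250, "active": true, "zip": -7}
the rest of the Account diff is inert for this question:
  field quantity in record Account: required changed to optional -> a verdict-level change on Account — the shown value reads the same
  field active in record Account: optional changed to required -> a verdict-level change on Account — the shown value reads the same
  field weight in record Account: required changed to optional -> a verdict-level change on Account — the shown value reads the same

decoded: {"status": null, "weight": 3.75, "nickname": "beta", "quantity": 250, "active": true, "zip": -7}


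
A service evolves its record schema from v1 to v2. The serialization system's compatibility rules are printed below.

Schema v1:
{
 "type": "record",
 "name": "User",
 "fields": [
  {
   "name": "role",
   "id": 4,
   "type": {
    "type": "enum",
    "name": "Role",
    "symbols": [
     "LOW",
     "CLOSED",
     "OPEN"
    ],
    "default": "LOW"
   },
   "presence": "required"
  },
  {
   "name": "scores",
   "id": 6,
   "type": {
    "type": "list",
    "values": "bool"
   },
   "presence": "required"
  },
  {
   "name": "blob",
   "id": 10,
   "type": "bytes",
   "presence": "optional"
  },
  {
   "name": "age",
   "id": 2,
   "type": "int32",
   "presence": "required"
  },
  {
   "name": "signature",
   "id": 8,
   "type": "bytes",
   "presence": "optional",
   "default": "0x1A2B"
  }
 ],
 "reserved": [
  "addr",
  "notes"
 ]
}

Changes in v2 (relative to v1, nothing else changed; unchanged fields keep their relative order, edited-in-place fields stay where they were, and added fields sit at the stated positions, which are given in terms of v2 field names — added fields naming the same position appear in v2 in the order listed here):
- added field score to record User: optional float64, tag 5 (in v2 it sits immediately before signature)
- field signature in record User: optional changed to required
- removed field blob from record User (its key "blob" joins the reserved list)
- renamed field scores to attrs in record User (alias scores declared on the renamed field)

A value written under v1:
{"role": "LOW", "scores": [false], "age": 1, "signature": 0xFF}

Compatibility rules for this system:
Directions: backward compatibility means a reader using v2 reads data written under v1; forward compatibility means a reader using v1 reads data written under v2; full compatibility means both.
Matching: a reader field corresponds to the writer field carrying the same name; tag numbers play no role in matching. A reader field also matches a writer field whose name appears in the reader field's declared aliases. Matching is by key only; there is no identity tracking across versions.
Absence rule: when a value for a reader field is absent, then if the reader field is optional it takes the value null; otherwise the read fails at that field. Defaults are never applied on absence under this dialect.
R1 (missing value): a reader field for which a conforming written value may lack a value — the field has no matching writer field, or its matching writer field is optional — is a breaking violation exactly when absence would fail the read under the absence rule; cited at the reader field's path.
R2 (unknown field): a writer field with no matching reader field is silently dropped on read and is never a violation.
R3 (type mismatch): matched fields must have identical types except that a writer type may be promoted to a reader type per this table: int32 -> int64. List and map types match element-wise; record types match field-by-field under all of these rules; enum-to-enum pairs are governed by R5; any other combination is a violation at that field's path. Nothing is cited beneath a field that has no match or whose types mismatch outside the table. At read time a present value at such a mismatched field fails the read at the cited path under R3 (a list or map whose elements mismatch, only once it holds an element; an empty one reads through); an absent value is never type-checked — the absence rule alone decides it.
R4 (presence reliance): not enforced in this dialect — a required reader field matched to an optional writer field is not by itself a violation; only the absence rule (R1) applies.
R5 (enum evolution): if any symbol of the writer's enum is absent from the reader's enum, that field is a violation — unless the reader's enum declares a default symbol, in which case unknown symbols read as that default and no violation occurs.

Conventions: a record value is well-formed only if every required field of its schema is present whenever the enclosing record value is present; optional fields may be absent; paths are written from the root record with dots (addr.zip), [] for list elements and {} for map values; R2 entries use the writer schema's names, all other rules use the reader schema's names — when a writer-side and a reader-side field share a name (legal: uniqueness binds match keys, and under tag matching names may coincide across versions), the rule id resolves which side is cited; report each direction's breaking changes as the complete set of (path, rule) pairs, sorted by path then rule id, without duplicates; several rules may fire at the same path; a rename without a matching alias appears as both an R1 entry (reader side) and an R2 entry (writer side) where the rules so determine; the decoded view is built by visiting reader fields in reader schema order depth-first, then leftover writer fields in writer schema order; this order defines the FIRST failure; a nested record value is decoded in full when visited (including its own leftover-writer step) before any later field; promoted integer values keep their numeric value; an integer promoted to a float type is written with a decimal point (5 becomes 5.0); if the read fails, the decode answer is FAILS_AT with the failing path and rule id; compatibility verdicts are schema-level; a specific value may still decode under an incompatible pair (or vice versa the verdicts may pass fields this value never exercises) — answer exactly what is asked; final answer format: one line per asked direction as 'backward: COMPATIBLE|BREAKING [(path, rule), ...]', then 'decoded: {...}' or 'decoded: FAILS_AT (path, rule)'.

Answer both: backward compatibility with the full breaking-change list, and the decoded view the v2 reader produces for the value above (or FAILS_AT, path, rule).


the writer's type comes first in each User pair
backward for User (reader v2, writer v1):
  role <- role (Role -> Role, writer required)
  attrs <- scores (list<bool> -> list<bool>, writer required)
  age <- age (int32 -> int32, writer required)
  score: no writer-side match
  signature <- signature (bytes -> bytes, writer optional)
  writer blob: unknown to reader
  rule R1 violated at signature
  => backward: BREAKING (1)
migrating the User value to v2:
  role := "LOW"
  attrs := [false] (from writer scores)
  age := 1
  score := null (absent, optional -> null)
  signature := 0xFF
  => decoded: {"role": "LOW", "attrs": [false], "age": 1, "score": null, "signature": 0xFF}

backward: BREAKING [(signature, R1)]; decoded: {"role": "LOW", "attrs": [false], "age": 1, "score": null, "signature": 0xFF}


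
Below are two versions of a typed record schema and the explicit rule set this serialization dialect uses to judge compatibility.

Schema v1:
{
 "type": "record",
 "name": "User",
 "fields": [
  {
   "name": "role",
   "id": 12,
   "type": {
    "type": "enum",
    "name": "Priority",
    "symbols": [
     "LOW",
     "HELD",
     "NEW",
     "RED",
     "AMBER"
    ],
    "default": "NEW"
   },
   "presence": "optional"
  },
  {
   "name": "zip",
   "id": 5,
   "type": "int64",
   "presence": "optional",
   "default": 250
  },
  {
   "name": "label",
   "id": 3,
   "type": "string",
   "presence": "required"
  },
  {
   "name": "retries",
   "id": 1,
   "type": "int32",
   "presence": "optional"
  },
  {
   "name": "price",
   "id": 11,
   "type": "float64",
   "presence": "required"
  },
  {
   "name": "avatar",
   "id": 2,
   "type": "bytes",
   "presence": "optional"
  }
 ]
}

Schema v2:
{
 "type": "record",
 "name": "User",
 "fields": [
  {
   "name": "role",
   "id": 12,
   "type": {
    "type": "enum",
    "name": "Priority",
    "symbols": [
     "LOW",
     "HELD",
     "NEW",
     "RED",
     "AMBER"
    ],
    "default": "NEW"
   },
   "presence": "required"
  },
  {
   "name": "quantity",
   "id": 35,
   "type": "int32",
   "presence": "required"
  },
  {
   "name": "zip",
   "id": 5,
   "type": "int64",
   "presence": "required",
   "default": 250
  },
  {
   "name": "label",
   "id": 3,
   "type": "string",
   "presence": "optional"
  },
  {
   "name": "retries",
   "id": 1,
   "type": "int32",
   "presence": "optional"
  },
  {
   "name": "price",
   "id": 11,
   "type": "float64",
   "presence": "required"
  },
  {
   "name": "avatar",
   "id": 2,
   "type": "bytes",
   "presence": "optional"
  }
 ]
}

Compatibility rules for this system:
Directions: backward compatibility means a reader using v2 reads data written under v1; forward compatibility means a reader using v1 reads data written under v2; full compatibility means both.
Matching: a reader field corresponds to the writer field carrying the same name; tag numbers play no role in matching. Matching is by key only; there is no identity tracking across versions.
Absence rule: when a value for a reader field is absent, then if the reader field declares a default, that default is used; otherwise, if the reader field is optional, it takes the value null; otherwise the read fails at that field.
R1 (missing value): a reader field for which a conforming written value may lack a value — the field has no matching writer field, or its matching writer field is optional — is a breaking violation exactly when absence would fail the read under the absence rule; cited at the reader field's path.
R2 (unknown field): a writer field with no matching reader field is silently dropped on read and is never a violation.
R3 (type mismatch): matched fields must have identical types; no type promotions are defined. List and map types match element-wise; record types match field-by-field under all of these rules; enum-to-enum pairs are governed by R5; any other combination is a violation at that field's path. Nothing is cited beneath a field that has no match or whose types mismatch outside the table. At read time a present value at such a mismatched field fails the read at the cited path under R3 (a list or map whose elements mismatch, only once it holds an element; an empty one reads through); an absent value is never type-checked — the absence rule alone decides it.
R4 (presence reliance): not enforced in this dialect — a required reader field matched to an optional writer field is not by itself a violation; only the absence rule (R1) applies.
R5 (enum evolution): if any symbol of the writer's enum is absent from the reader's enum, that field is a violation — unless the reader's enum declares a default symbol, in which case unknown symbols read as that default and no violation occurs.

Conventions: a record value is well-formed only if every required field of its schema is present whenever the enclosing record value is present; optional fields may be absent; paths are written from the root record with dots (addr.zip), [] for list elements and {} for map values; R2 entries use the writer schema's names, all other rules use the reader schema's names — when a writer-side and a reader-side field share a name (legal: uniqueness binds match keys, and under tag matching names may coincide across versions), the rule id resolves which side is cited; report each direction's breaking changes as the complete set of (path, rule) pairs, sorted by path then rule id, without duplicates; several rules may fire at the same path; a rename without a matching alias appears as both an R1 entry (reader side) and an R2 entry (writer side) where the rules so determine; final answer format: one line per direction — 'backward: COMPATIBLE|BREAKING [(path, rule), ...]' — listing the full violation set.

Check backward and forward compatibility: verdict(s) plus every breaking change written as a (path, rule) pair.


backward: BREAKING [(quantity, R1), (role, R1)]; forward: BREAKING [(label, R1)]

in User below, arrows point writer -> reader
backward analysis of User with v2 as reader and v1 as writer:
  writer optional, Priority -> Priority: reader role maps from writer role
  quantity has no writer counterpart
  writer optional, int64 -> int64: reader zip maps from writer zip
  writer required, string -> string: reader label maps from writer label
  writer optional, int32 -> int32: reader retries maps from writer retries
  writer required, float64 -> float64: reader price maps from writer price
  writer optional, bytes -> bytes: reader avatar maps from writer avatar
  violation R1 at quantity
  violation R1 at role
  => 2 violation(s): backward is BREAKING for User
forward analysis of User with v1 as reader and v2 as writer:
  writer required, Priority -> Priority: reader role maps from writer role
  writer required, int64 -> int64: reader zip maps from writer zip
  writer optional, string -> string: reader label maps from writer label
  writer optional, int32 -> int32: reader retries maps from writer retries
  writer required, float64 -> float64: reader price maps from writer price
  writer optional, bytes -> bytes: reader avatar maps from writer avatar
  quantity (writer side), unknown to reader
  violation R1 at label
  => 1 violation(s): forward is BREAKING for User
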